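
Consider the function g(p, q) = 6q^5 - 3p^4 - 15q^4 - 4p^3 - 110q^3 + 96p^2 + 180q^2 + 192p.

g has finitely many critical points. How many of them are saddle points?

6

g separates as a function of p plus a function of q, so ∇g=0 decouples.
∂g/∂p = -12(p - 4)(p + 1)(p + 4) = 0 at p ∈ {-4, -1, 4}; ∂g/∂q = 30q(q - 4)(q - 1)(q + 3) = 0 at q ∈ {-3, 0, 1, 4}.
The Hessian is diagonal: diag(g_pp, g_qq). Second derivatives: g_pp(-4)=-288, g_pp(-1)=180, g_pp(4)=-480; g_qq(-3)=-2520, g_qq(0)=360, g_qq(1)=-360, g_qq(4)=2520.
Saddle points occur where the two diagonal entries have opposite signs: (-4, 0), (-4, 4), (-1, -3), (-1, 1), (4, 0), (4, 4). Count: 6.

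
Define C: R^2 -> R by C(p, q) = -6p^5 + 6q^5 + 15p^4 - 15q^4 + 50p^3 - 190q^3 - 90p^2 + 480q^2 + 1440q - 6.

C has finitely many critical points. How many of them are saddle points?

8

C separates as a function of p plus a function of q, so ∇C=0 decouples.
∂C/∂p = -30p(p - 3)(p - 1)(p + 2) = 0 at p ∈ {-2, 0, 1, 3}; ∂C/∂q = 30(q - 4)(q - 3)(q + 1)(q + 4) = 0 at q ∈ {-4, -1, 3, 4}.
The Hessian is diagonal: diag(C_pp, C_qq). Second derivatives: C_pp(-2)=900, C_pp(0)=-180, C_pp(1)=180, C_pp(3)=-900; C_qq(-4)=-5040, C_qq(-1)=1800, C_qq(3)=-840, C_qq(4)=1200.
Saddle points occur where the two diagonal entries have opposite signs: (-2, -4), (-2, 3), (0, -1), (0, 4), (1, -4), (1, 3), (3, -1), (3, 4). Count: 8.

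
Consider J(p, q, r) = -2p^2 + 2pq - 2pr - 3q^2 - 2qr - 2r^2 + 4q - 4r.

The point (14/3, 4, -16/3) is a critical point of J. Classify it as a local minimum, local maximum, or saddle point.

The Hessian is constant: H = [[-4, 2, -2], [2, -6, -2], [-2, -2, -4]].
Leading principal minors: Δ₁ = -4, Δ₂ = 20, Δ₃ = -24.
The minors alternate sign starting negative (−, +, −), so H is negative definite: a local maximum.

local maximum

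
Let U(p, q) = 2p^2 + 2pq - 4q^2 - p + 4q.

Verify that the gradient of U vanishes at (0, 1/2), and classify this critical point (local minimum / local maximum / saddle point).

saddle point

∇U = (4p + 2q - 1, 2p - 8q + 4); substituting (0, 1/2) gives ∇U = (0, 0), so (0, 1/2) is indeed a critical point.
The Hessian of U is constant: H = [[4, 2], [2, -8]].
det(H) = 4·(-8) − 2² = -36.
Since det(H) < 0, H is indefinite and the critical point is a saddle point.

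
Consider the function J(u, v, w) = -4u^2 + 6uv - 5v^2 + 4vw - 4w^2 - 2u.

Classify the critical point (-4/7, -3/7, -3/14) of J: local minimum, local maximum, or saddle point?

local maximum

The Hessian is constant: H = [[-8, 6, 0], [6, -10, 4], [0, 4, -8]].
Leading principal minors: Δ₁ = -8, Δ₂ = 44, Δ₃ = -224.
The minors alternate sign starting negative (−, +, −), so H is negative definite: a local maximum.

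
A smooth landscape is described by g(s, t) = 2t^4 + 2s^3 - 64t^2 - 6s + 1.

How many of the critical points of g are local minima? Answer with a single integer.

g separates as a function of s plus a function of t, so ∇g=0 decouples.
∂g/∂s = 6(s - 1)(s + 1) = 0 at s ∈ {-1, 1}; ∂g/∂t = 8t(t - 4)(t + 4) = 0 at t ∈ {-4, 0, 4}.
The Hessian is diagonal: diag(g_ss, g_tt). Second derivatives: g_ss(-1)=-12, g_ss(1)=12; g_tt(-4)=256, g_tt(0)=-128, g_tt(4)=256.
Local minima occur where both diagonal entries positive: (1, -4), (1, 4). Count: 2.

2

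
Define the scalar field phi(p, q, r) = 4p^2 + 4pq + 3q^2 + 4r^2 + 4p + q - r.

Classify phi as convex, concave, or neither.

convex

phi is quadratic, so its Hessian is the constant matrix H = [[8, 4, 0], [4, 6, 0], [0, 0, 8]].
Leading principal minors: 8, 32, 256.
All positive ⇒ H ≻ 0 ⇒ convex.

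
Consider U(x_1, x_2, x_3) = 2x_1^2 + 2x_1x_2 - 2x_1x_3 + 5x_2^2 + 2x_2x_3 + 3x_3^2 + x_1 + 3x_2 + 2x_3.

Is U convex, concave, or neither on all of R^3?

U is quadratic, so its Hessian is the constant matrix H = [[4, 2, -2], [2, 10, 2], [-2, 2, 6]].
Leading principal minors: 4, 36, 144.
All positive ⇒ H ≻ 0 ⇒ convex.

convex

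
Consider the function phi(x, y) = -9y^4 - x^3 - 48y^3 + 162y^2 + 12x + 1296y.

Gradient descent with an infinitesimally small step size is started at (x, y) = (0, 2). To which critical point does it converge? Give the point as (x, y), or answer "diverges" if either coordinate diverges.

(-2, -3)

phi is separable, so gradient descent decouples: x follows -∂phi/∂x, y follows -∂phi/∂y.
∂phi/∂x = -3(x - 2)(x + 2); at x=0 this is 12, so x decreases.
∂phi/∂y = -36(y - 3)(y + 3)(y + 4); at y=2 this is 1080, so y decreases.
x converges to its nearest critical value -2 (a local min of the x-part); y converges to -3. The iterate converges to (-2, -3).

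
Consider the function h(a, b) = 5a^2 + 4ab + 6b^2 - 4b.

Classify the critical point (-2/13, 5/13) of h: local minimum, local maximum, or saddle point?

The Hessian of h is constant: H = [[10, 4], [4, 12]].
det(H) = 10·12 − 4² = 104.
det(H) > 0 and tr(H) = 22 > 0, so H is positive definite and the point is a local minimum.

local minimum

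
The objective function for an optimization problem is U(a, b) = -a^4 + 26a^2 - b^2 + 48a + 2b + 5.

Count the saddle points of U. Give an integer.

U separates as a function of a plus a function of b, so ∇U=0 decouples.
∂U/∂a = -4(a - 4)(a + 1)(a + 3) = 0 at a ∈ {-3, -1, 4}; ∂U/∂b = -2(b - 1) = 0 at b ∈ {1}.
The Hessian is diagonal: diag(U_aa, U_bb). Second derivatives: U_aa(-3)=-56, U_aa(-1)=40, U_aa(4)=-140; U_bb(1)=-2.
Saddle points occur where the two diagonal entries have opposite signs: (-1, 1). Count: 1.

1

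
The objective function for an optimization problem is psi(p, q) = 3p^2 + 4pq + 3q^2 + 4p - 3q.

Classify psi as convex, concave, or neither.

psi is quadratic, so its Hessian is the constant matrix H = [[6, 4], [4, 6]].
det(H) = 20, tr(H) = 12.
det(H) > 0 and tr(H) > 0, so H is positive definite everywhere: convex.

convex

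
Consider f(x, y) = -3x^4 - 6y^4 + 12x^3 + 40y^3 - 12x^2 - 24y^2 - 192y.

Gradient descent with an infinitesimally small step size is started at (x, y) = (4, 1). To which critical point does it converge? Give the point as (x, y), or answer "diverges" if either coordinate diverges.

diverges

f is separable, so gradient descent decouples: x follows -∂f/∂x, y follows -∂f/∂y.
∂f/∂x = -12x(x - 2)(x - 1); at x=4 this is -288, so x increases.
∂f/∂y = -24(y - 4)(y - 2)(y + 1); at y=1 this is -144, so y increases.
The x-coordinate has no critical point in that direction and runs off to infinity.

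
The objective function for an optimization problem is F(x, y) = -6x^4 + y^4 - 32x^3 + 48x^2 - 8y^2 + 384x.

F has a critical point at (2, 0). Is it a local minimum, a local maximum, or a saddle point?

The mixed partial ∂²F/∂x∂y is 0, so the Hessian at any point is diag(F_xx, F_yy) = diag(24(-3x^2 - 8x + 4), 4(3y^2 - 4)).
At (2, 0): H = diag(-576, -16).
Both eigenvalues are negative, so H is negative definite: a local maximum.

local maximum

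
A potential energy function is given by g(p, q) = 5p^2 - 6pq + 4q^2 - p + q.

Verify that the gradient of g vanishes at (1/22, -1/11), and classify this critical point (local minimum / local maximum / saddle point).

local minimum

∇g = (10p - 6q - 1, -6p + 8q + 1); substituting (1/22, -1/11) gives ∇g = (0, 0), so (1/22, -1/11) is indeed a critical point.
The Hessian of g is constant: H = [[10, -6], [-6, 8]].
det(H) = 10·8 − (-6)² = 44.
det(H) > 0 and tr(H) = 18 > 0, so H is positive definite and the point is a local minimum.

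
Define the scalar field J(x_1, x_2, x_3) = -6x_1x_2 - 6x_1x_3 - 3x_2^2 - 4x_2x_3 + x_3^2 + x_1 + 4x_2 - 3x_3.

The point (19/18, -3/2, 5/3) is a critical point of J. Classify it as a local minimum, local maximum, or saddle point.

saddle point

The Hessian is constant: H = [[0, -6, -6], [-6, -6, -4], [-6, -4, 2]].
Leading principal minors: Δ₁ = 0, Δ₂ = -36, Δ₃ = -144.
The minors fit neither the all-positive nor the alternating-sign pattern, so H is indefinite: a saddle point.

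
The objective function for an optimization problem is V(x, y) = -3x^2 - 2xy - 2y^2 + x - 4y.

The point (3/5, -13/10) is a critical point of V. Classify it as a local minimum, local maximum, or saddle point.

local maximum

The Hessian of V is constant: H = [[-6, -2], [-2, -4]].
det(H) = (-6)·(-4) − (-2)² = 20.
det(H) > 0 and tr(H) = -10 < 0, so H is negative definite and the point is a local maximum.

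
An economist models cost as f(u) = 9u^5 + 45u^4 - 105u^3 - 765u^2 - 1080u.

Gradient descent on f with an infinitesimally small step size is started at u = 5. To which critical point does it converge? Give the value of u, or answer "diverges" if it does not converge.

f'(u) = 45(u - 3)(u + 1)(u + 2)(u + 4), so f'(5) = 34020.
Gradient descent moves in the -f' direction, i.e. u is decreasing.
The nearest critical point in that direction is u = 3, where f'' = 6300 > 0 (a local minimum). The iterate converges there.

3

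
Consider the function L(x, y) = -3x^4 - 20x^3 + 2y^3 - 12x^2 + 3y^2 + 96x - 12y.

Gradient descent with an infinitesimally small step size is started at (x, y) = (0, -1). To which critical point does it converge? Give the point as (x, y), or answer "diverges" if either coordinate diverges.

L is separable, so gradient descent decouples: x follows -∂L/∂x, y follows -∂L/∂y.
∂L/∂x = -12(x - 1)(x + 2)(x + 4); at x=0 this is 96, so x decreases.
∂L/∂y = 6(y - 1)(y + 2); at y=-1 this is -12, so y increases.
x converges to its nearest critical value -2 (a local min of the x-part); y converges to 1. The iterate converges to (-2, 1).

(-2, 1)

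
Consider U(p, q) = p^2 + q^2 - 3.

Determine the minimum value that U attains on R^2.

U(p,q) separates as A(p) + B(q) − 3, so its minimum is min A + min B − 3.
A'(p) = 2p vanishes at p ∈ {0}; B'(q) = 2q vanishes at q ∈ {0}.
Local minima of A (where A''>0): A(0)=0. Local minima of B: B(0)=0.
So the global minimum of U is A(0) + B(0) − 3 = 0 + 0 − 3 = -3, attained at (0, 0).

-3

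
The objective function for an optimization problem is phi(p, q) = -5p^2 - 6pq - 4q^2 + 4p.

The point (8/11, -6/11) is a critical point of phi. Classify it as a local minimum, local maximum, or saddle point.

The Hessian of phi is constant: H = [[-10, -6], [-6, -8]].
det(H) = (-10)·(-8) − (-6)² = 44.
det(H) > 0 and tr(H) = -18 < 0, so H is negative definite and the point is a local maximum.

local maximum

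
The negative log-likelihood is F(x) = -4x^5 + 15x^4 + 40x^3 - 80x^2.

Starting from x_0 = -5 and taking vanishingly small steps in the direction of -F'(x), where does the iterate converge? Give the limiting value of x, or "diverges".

-2

F'(x) = -20x(x - 4)(x - 1)(x + 2), so F'(-5) = -16200.
Gradient descent moves in the -F' direction, i.e. x is increasing.
The nearest critical point in that direction is x = -2, where F'' = 720 > 0 (a local minimum). The iterate converges there.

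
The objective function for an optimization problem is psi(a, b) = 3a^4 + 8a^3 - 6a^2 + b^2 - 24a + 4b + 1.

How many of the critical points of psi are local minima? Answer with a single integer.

psi separates as a function of a plus a function of b, so ∇psi=0 decouples.
∂psi/∂a = 12(a - 1)(a + 1)(a + 2) = 0 at a ∈ {-2, -1, 1}; ∂psi/∂b = 2(b + 2) = 0 at b ∈ {-2}.
The Hessian is diagonal: diag(psi_aa, psi_bb). Second derivatives: psi_aa(-2)=36, psi_aa(-1)=-24, psi_aa(1)=72; psi_bb(-2)=2.
Local minima occur where both diagonal entries positive: (-2, -2), (1, -2). Count: 2.

2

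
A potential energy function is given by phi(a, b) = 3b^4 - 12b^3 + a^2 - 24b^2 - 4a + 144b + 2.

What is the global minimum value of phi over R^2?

-242

phi(a,b) separates as P(a) + Q(b) + 2, so its minimum is min P + min Q + 2.
P'(a) = 2a - 4 vanishes at a ∈ {2}; Q'(b) = 12(b - 3)(b - 2)(b + 2) vanishes at b ∈ {-2, 2, 3}.
Local minima of P (where P''>0): P(2)=-4. Local minima of Q: Q(-2)=-240, Q(3)=135.
So the global minimum of phi is P(2) + Q(-2) + 2 = -4 − 240 + 2 = -242, attained at (2, -2).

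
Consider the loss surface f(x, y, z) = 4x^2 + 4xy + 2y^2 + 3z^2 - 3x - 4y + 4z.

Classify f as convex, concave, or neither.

convex

f is quadratic, so its Hessian is the constant matrix H = [[8, 4, 0], [4, 4, 0], [0, 0, 6]].
Leading principal minors: 8, 16, 96.
All positive ⇒ H ≻ 0 ⇒ convex.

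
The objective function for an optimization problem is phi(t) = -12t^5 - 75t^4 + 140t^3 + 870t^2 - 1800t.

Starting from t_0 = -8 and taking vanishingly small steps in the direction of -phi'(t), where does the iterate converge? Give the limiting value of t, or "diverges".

-5

phi'(t) = -60(t - 2)(t - 1)(t + 3)(t + 5), so phi'(-8) = -81000.
Gradient descent moves in the -phi' direction, i.e. t is increasing.
The nearest critical point in that direction is t = -5, where phi'' = 5040 > 0 (a local minimum). The iterate converges there.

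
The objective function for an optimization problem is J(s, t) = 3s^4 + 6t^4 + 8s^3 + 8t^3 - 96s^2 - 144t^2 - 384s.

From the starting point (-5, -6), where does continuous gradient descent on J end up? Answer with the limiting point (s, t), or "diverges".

(-4, -4)

J is separable, so gradient descent decouples: s follows -∂J/∂s, t follows -∂J/∂t.
∂J/∂s = 12(s - 4)(s + 2)(s + 4); at s=-5 this is -324, so s increases.
∂J/∂t = 24t(t - 3)(t + 4); at t=-6 this is -2592, so t increases.
s converges to its nearest critical value -4 (a local min of the s-part); t converges to -4. The iterate converges to (-4, -4).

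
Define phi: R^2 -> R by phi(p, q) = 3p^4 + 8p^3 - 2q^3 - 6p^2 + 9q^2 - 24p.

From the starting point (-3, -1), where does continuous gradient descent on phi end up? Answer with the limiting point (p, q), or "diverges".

phi is separable, so gradient descent decouples: p follows -∂phi/∂p, q follows -∂phi/∂q.
∂phi/∂p = 12(p - 1)(p + 1)(p + 2); at p=-3 this is -96, so p increases.
∂phi/∂q = -6q(q - 3); at q=-1 this is -24, so q increases.
p converges to its nearest critical value -2 (a local min of the p-part); q converges to 0. The iterate converges to (-2, 0).

(-2, 0)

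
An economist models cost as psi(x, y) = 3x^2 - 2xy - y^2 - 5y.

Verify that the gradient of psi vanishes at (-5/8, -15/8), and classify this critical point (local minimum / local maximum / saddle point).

∇psi = (6x - 2y, -2x - 2y - 5); substituting (-5/8, -15/8) gives ∇psi = (0, 0), so (-5/8, -15/8) is indeed a critical point.
The Hessian of psi is constant: H = [[6, -2], [-2, -2]].
det(H) = 6·(-2) − (-2)² = -16.
Since det(H) < 0, H is indefinite and the critical point is a saddle point.

saddle point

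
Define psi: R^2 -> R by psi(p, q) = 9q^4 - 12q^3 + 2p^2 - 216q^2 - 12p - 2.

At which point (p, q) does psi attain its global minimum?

psi(p,q) separates as A(p) + B(q) − 2, so its minimum is min A + min B − 2.
A'(p) = 4p - 12 vanishes at p ∈ {3}; B'(q) = 36q(q - 4)(q + 3) vanishes at q ∈ {-3, 0, 4}.
Local minima of A (where A''>0): A(3)=-18. Local minima of B: B(-3)=-891, B(4)=-1920.
So the global minimum of psi is A(3) + B(4) − 2 = -18 − 1920 − 2 = -1940, attained at (3, 4).

(3, 4)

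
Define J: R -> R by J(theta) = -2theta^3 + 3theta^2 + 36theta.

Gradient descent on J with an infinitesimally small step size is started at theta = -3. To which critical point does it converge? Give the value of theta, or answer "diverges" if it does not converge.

-2

J'(theta) = -6(theta - 3)(theta + 2), so J'(-3) = -36.
Gradient descent moves in the -J' direction, i.e. theta is increasing.
The nearest critical point in that direction is theta = -2, where J'' = 30 > 0 (a local minimum). The iterate converges there.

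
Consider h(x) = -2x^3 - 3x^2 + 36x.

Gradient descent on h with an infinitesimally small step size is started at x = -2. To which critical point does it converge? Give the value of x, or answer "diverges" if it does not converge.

-3

h'(x) = -6(x - 2)(x + 3), so h'(-2) = 24.
Gradient descent moves in the -h' direction, i.e. x is decreasing.
The nearest critical point in that direction is x = -3, where h'' = 30 > 0 (a local minimum). The iterate converges there.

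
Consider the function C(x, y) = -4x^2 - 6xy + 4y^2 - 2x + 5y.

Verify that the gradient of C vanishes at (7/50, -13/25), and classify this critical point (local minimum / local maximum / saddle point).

∇C = (-8x - 6y - 2, -6x + 8y + 5); substituting (7/50, -13/25) gives ∇C = (0, 0), so (7/50, -13/25) is indeed a critical point.
The Hessian of C is constant: H = [[-8, -6], [-6, 8]].
det(H) = (-8)·8 − (-6)² = -100.
Since det(H) < 0, H is indefinite and the critical point is a saddle point.

saddle point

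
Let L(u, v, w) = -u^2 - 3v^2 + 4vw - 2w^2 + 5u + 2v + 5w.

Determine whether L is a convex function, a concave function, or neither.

concave

L is quadratic, so its Hessian is the constant matrix H = [[-2, 0, 0], [0, -6, 4], [0, 4, -4]].
Leading principal minors: -2, 12, -16.
Signs alternate −, +, − ⇒ H ≺ 0 ⇒ concave.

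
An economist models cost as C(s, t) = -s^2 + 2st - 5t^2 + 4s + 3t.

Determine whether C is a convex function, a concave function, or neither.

concave

C is quadratic, so its Hessian is the constant matrix H = [[-2, 2], [2, -10]].
det(H) = 16, tr(H) = -12.
det(H) > 0 and tr(H) < 0, so H is negative definite everywhere: concave.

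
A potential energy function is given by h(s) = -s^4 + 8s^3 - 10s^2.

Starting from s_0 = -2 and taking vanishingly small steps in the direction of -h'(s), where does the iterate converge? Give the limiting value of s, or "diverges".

diverges

h'(s) = -4s(s - 5)(s - 1), so h'(-2) = 168.
Gradient descent moves in the -h' direction, i.e. s is decreasing.
There is no critical point below s=-2, and h' keeps the same sign, so the iterate runs off to −∞.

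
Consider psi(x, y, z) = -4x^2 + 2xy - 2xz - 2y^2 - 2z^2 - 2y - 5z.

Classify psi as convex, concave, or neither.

concave

psi is quadratic, so its Hessian is the constant matrix H = [[-8, 2, -2], [2, -4, 0], [-2, 0, -4]].
Leading principal minors: -8, 28, -96.
Signs alternate −, +, − ⇒ H ≺ 0 ⇒ concave.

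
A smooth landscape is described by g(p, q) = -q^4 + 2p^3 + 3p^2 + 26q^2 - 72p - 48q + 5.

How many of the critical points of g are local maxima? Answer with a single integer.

g separates as a function of p plus a function of q, so ∇g=0 decouples.
∂g/∂p = 6(p - 3)(p + 4) = 0 at p ∈ {-4, 3}; ∂g/∂q = -4(q - 3)(q - 1)(q + 4) = 0 at q ∈ {-4, 1, 3}.
The Hessian is diagonal: diag(g_pp, g_qq). Second derivatives: g_pp(-4)=-42, g_pp(3)=42; g_qq(-4)=-140, g_qq(1)=40, g_qq(3)=-56.
Local maxima occur where both diagonal entries negative: (-4, -4), (-4, 3). Count: 2.

2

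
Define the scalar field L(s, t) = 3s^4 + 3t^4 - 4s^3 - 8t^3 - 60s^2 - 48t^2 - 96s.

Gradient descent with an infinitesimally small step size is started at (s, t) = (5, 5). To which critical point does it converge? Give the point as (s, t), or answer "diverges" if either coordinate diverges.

(4, 4)

L is separable, so gradient descent decouples: s follows -∂L/∂s, t follows -∂L/∂t.
∂L/∂s = 12(s - 4)(s + 1)(s + 2); at s=5 this is 504, so s decreases.
∂L/∂t = 12t(t - 4)(t + 2); at t=5 this is 420, so t decreases.
s converges to its nearest critical value 4 (a local min of the s-part); t converges to 4. The iterate converges to (4, 4).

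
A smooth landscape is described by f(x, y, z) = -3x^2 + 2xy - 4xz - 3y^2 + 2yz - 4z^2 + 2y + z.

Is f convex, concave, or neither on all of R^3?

concave

f is quadratic, so its Hessian is the constant matrix H = [[-6, 2, -4], [2, -6, 2], [-4, 2, -8]].
Leading principal minors: -6, 32, -168.
Signs alternate −, +, − ⇒ H ≺ 0 ⇒ concave.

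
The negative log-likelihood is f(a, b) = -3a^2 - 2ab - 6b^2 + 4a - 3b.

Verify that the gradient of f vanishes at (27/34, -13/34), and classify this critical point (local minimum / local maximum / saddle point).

local maximum

∇f = (-6a - 2b + 4, -2a - 12b - 3); substituting (27/34, -13/34) gives ∇f = (0, 0), so (27/34, -13/34) is indeed a critical point.
The Hessian of f is constant: H = [[-6, -2], [-2, -12]].
det(H) = (-6)·(-12) − (-2)² = 68.
det(H) > 0 and tr(H) = -18 < 0, so H is negative definite and the point is a local maximum.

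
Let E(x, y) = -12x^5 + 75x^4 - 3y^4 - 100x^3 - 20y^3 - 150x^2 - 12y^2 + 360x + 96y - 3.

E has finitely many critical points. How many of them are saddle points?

6

E separates as a function of x plus a function of y, so ∇E=0 decouples.
∂E/∂x = -60(x - 3)(x - 2)(x - 1)(x + 1) = 0 at x ∈ {-1, 1, 2, 3}; ∂E/∂y = -12(y - 1)(y + 2)(y + 4) = 0 at y ∈ {-4, -2, 1}.
The Hessian is diagonal: diag(E_xx, E_yy). Second derivatives: E_xx(-1)=1440, E_xx(1)=-240, E_xx(2)=180, E_xx(3)=-480; E_yy(-4)=-120, E_yy(-2)=72, E_yy(1)=-180.
Saddle points occur where the two diagonal entries have opposite signs: (-1, -4), (-1, 1), (1, -2), (2, -4), (2, 1), (3, -2). Count: 6.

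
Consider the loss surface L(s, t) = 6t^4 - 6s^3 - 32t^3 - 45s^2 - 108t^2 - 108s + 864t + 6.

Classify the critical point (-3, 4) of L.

local minimum

The mixed partial ∂²L/∂s∂t is 0, so the Hessian at any point is diag(L_ss, L_tt) = diag(-18(2s + 5), 24(3t^2 - 8t - 9)).
At (-3, 4): H = diag(18, 168).
Both eigenvalues are positive, so H is positive definite: a local minimum.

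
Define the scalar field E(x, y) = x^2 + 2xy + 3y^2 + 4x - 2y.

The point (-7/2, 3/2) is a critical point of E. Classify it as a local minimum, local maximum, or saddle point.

local minimum

The Hessian of E is constant: H = [[2, 2], [2, 6]].
det(H) = 2·6 − 2² = 8.
det(H) > 0 and tr(H) = 8 > 0, so H is positive definite and the point is a local minimum.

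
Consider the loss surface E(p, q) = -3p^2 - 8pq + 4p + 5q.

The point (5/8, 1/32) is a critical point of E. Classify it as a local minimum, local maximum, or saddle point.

saddle point

The Hessian of E is constant: H = [[-6, -8], [-8, 0]].
det(H) = (-6)·0 − (-8)² = -64.
Since det(H) < 0, H is indefinite and the critical point is a saddle point.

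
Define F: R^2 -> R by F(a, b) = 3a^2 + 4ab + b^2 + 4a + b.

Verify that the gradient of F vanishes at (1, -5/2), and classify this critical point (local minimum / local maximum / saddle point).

saddle point

∇F = (6a + 4b + 4, 4a + 2b + 1); substituting (1, -5/2) gives ∇F = (0, 0), so (1, -5/2) is indeed a critical point.
The Hessian of F is constant: H = [[6, 4], [4, 2]].
det(H) = 6·2 − 4² = -4.
Since det(H) < 0, H is indefinite and the critical point is a saddle point.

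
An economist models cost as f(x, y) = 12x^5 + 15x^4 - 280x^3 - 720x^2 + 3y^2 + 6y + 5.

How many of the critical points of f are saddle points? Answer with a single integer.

2

f separates as a function of x plus a function of y, so ∇f=0 decouples.
∂f/∂x = 60x(x - 4)(x + 2)(x + 3) = 0 at x ∈ {-3, -2, 0, 4}; ∂f/∂y = 6(y + 1) = 0 at y ∈ {-1}.
The Hessian is diagonal: diag(f_xx, f_yy). Second derivatives: f_xx(-3)=-1260, f_xx(-2)=720, f_xx(0)=-1440, f_xx(4)=10080; f_yy(-1)=6.
Saddle points occur where the two diagonal entries have opposite signs: (-3, -1), (0, -1). Count: 2.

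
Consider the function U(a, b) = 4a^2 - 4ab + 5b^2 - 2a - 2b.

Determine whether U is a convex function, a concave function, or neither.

U is quadratic, so its Hessian is the constant matrix H = [[8, -4], [-4, 10]].
det(H) = 64, tr(H) = 18.
det(H) > 0 and tr(H) > 0, so H is positive definite everywhere: convex.

convex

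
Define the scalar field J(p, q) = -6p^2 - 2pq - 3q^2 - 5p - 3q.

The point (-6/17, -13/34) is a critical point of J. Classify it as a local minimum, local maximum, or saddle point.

local maximum

The Hessian of J is constant: H = [[-12, -2], [-2, -6]].
det(H) = (-12)·(-6) − (-2)² = 68.
det(H) > 0 and tr(H) = -18 < 0, so H is negative definite and the point is a local maximum.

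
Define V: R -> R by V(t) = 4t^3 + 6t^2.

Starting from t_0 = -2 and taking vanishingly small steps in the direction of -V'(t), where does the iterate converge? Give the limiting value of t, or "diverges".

V'(t) = 12t(t + 1), so V'(-2) = 24.
Gradient descent moves in the -V' direction, i.e. t is decreasing.
There is no critical point below t=-2, and V' keeps the same sign, so the iterate runs off to −∞.

diverges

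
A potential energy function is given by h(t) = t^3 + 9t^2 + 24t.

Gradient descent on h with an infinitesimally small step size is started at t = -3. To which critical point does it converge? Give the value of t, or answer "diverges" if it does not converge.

h'(t) = 3(t + 2)(t + 4), so h'(-3) = -3.
Gradient descent moves in the -h' direction, i.e. t is increasing.
The nearest critical point in that direction is t = -2, where h'' = 6 > 0 (a local minimum). The iterate converges there.

-2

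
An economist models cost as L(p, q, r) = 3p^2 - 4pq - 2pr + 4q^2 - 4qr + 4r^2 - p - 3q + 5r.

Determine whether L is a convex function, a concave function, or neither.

L is quadratic, so its Hessian is the constant matrix H = [[6, -4, -2], [-4, 8, -4], [-2, -4, 8]].
Leading principal minors: 6, 32, 64.
All positive ⇒ H ≻ 0 ⇒ convex.

convex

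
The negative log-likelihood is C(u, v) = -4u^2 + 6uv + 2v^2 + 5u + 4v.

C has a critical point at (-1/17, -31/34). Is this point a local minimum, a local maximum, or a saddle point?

The Hessian of C is constant: H = [[-8, 6], [6, 4]].
det(H) = (-8)·4 − 6² = -68.
Since det(H) < 0, H is indefinite and the critical point is a saddle point.

saddle point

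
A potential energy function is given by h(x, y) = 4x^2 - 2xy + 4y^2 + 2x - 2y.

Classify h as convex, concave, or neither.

h is quadratic, so its Hessian is the constant matrix H = [[8, -2], [-2, 8]].
det(H) = 60, tr(H) = 16.
det(H) > 0 and tr(H) > 0, so H is positive definite everywhere: convex.

convex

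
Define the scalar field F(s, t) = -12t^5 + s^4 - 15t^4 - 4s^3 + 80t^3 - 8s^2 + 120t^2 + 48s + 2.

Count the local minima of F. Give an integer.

F separates as a function of s plus a function of t, so ∇F=0 decouples.
∂F/∂s = 4(s - 3)(s - 2)(s + 2) = 0 at s ∈ {-2, 2, 3}; ∂F/∂t = -60t(t - 2)(t + 1)(t + 2) = 0 at t ∈ {-2, -1, 0, 2}.
The Hessian is diagonal: diag(F_ss, F_tt). Second derivatives: F_ss(-2)=80, F_ss(2)=-16, F_ss(3)=20; F_tt(-2)=480, F_tt(-1)=-180, F_tt(0)=240, F_tt(2)=-1440.
Local minima occur where both diagonal entries positive: (-2, -2), (-2, 0), (3, -2), (3, 0). Count: 4.

4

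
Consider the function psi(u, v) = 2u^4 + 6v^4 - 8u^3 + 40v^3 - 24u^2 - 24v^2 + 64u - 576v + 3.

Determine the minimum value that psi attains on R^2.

-957

psi(u,v) separates as P(u) + Q(v) + 3, so its minimum is min P + min Q + 3.
P'(u) = 8(u - 4)(u - 1)(u + 2) vanishes at u ∈ {-2, 1, 4}; Q'(v) = 24(v - 2)(v + 3)(v + 4) vanishes at v ∈ {-4, -3, 2}.
Local minima of P (where P''>0): P(-2)=-128, P(4)=-128. Local minima of Q: Q(-4)=896, Q(2)=-832.
So the global minimum of psi is P(-2) + Q(2) + 3 = -128 − 832 + 3 = -957, attained at (-2, 2).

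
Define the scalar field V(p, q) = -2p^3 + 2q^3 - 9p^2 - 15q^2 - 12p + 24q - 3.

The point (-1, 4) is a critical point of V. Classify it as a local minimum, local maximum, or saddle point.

The mixed partial ∂²V/∂p∂q is 0, so the Hessian at any point is diag(V_pp, V_qq) = diag(-6(2p + 3), 6(2q - 5)).
At (-1, 4): H = diag(-6, 18).
The eigenvalues have opposite signs, so H is indefinite: a saddle point.

saddle point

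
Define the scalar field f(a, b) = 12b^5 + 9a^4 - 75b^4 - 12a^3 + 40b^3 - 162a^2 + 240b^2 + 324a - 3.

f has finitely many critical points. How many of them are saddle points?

6

f separates as a function of a plus a function of b, so ∇f=0 decouples.
∂f/∂a = 36(a - 3)(a - 1)(a + 3) = 0 at a ∈ {-3, 1, 3}; ∂f/∂b = 60b(b - 4)(b - 2)(b + 1) = 0 at b ∈ {-1, 0, 2, 4}.
The Hessian is diagonal: diag(f_aa, f_bb). Second derivatives: f_aa(-3)=864, f_aa(1)=-288, f_aa(3)=432; f_bb(-1)=-900, f_bb(0)=480, f_bb(2)=-720, f_bb(4)=2400.
Saddle points occur where the two diagonal entries have opposite signs: (-3, -1), (-3, 2), (1, 0), (1, 4), (3, -1), (3, 2). Count: 6.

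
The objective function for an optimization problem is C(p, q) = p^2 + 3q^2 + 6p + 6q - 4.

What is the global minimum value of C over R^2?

-16

C(p,q) separates as A(p) + B(q) − 4, so its minimum is min A + min B − 4.
A'(p) = 2p + 6 vanishes at p ∈ {-3}; B'(q) = 6q + 6 vanishes at q ∈ {-1}.
Local minima of A (where A''>0): A(-3)=-9. Local minima of B: B(-1)=-3.
So the global minimum of C is A(-3) + B(-1) − 4 = -9 − 3 − 4 = -16, attained at (-3, -1).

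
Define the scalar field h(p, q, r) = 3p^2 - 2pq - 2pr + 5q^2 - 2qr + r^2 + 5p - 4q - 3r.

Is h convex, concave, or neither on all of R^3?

h is quadratic, so its Hessian is the constant matrix H = [[6, -2, -2], [-2, 10, -2], [-2, -2, 2]].
Leading principal minors: 6, 56, 32.
All positive ⇒ H ≻ 0 ⇒ convex.

convex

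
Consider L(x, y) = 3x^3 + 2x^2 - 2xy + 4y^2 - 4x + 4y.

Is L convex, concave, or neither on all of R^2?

The term 3x^3 is cubic, so the Hessian is not constant.
∂²L/∂x² = 18x + 4, which takes both signs as x varies (negative for sufficiently negative x). A diagonal entry of the Hessian changing sign means the Hessian is neither positive- nor negative-semidefinite on all of R^2.

neither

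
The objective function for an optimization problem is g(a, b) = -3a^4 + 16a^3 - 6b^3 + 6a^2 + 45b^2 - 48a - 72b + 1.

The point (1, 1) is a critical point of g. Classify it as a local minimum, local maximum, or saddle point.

local minimum

The mixed partial ∂²g/∂a∂b is 0, so the Hessian at any point is diag(g_aa, g_bb) = diag(12(-3a^2 + 8a + 1), 18(-2b + 5)).
At (1, 1): H = diag(72, 54).
Both eigenvalues are positive, so H is positive definite: a local minimum.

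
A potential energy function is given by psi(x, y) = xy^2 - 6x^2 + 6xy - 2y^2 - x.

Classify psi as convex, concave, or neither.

neither

The term xy^2 is cubic, so the Hessian is not constant.
∂²psi/∂y² = 2x - 4, which takes both signs as x varies (negative for sufficiently negative x). A diagonal entry of the Hessian changing sign means the Hessian is neither positive- nor negative-semidefinite on all of R^2.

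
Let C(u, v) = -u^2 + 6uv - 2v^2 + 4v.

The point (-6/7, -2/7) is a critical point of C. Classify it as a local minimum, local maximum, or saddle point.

saddle point

The Hessian of C is constant: H = [[-2, 6], [6, -4]].
det(H) = (-2)·(-4) − 6² = -28.
Since det(H) < 0, H is indefinite and the critical point is a saddle point.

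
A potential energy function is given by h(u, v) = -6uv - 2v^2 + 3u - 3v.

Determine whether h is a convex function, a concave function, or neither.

h is quadratic, so its Hessian is the constant matrix H = [[0, -6], [-6, -4]].
det(H) = -36, tr(H) = -4.
det(H) < 0, so H is indefinite: neither convex nor concave.

neither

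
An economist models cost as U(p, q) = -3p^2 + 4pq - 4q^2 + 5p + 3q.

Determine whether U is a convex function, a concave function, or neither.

concave

U is quadratic, so its Hessian is the constant matrix H = [[-6, 4], [4, -8]].
det(H) = 32, tr(H) = -14.
det(H) > 0 and tr(H) < 0, so H is negative definite everywhere: concave.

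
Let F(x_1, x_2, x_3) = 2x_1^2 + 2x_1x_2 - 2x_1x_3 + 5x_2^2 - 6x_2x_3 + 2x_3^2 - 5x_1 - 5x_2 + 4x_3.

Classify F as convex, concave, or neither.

convex

F is quadratic, so its Hessian is the constant matrix H = [[4, 2, -2], [2, 10, -6], [-2, -6, 4]].
Leading principal minors: 4, 36, 8.
All positive ⇒ H ≻ 0 ⇒ convex.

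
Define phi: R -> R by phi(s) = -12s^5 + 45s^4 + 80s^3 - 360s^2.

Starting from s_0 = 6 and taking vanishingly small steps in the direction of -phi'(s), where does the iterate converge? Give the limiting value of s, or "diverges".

phi'(s) = -60s(s - 3)(s - 2)(s + 2), so phi'(6) = -34560.
Gradient descent moves in the -phi' direction, i.e. s is increasing.
There is no critical point above s=6, and phi' keeps the same sign, so the iterate runs off to +∞.

diverges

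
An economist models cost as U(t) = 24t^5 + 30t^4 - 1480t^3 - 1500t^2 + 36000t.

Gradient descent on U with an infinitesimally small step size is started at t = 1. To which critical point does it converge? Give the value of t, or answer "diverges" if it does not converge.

U'(t) = 120(t - 5)(t - 3)(t + 4)(t + 5), so U'(1) = 28800.
Gradient descent moves in the -U' direction, i.e. t is decreasing.
The nearest critical point in that direction is t = -4, where U'' = 7560 > 0 (a local minimum). The iterate converges there.

-4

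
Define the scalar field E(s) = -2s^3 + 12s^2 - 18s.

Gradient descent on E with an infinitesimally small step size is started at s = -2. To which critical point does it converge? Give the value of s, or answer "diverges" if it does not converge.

E'(s) = -6(s - 3)(s - 1), so E'(-2) = -90.
Gradient descent moves in the -E' direction, i.e. s is increasing.
The nearest critical point in that direction is s = 1, where E'' = 12 > 0 (a local minimum). The iterate converges there.

1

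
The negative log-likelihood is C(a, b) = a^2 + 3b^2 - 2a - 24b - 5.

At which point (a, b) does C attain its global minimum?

C(a,b) separates as P(a) + Q(b) − 5, so its minimum is min P + min Q − 5.
P'(a) = 2a - 2 vanishes at a ∈ {1}; Q'(b) = 6b - 24 vanishes at b ∈ {4}.
Local minima of P (where P''>0): P(1)=-1. Local minima of Q: Q(4)=-48.
So the global minimum of C is P(1) + Q(4) − 5 = -1 − 48 − 5 = -54, attained at (1, 4).

(1, 4)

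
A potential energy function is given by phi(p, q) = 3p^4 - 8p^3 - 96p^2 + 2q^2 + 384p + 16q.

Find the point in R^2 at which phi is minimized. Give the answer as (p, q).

phi(p,q) separates as A(p) + B(q), so its minimum is min A + min B.
A'(p) = 12(p - 4)(p - 2)(p + 4) vanishes at p ∈ {-4, 2, 4}; B'(q) = 4q + 16 vanishes at q ∈ {-4}.
Local minima of A (where A''>0): A(-4)=-1792, A(4)=256. Local minima of B: B(-4)=-32.
So the global minimum of phi is A(-4) + B(-4) = -1792 − 32 = -1824, attained at (-4, -4).

(-4, -4)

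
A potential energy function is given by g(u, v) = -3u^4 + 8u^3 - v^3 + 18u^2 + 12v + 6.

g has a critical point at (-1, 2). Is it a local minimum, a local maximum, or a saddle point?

local maximum

The mixed partial ∂²g/∂u∂v is 0, so the Hessian at any point is diag(g_uu, g_vv) = diag(12(-3u^2 + 4u + 3), -6v).
At (-1, 2): H = diag(-48, -12).
Both eigenvalues are negative, so H is negative definite: a local maximum.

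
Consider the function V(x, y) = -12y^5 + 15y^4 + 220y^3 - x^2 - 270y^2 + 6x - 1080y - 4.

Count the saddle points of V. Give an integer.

2

V separates as a function of x plus a function of y, so ∇V=0 decouples.
∂V/∂x = -2(x - 3) = 0 at x ∈ {3}; ∂V/∂y = -60(y - 3)(y - 2)(y + 1)(y + 3) = 0 at y ∈ {-3, -1, 2, 3}.
The Hessian is diagonal: diag(V_xx, V_yy). Second derivatives: V_xx(3)=-2; V_yy(-3)=3600, V_yy(-1)=-1440, V_yy(2)=900, V_yy(3)=-1440.
Saddle points occur where the two diagonal entries have opposite signs: (3, -3), (3, 2). Count: 2.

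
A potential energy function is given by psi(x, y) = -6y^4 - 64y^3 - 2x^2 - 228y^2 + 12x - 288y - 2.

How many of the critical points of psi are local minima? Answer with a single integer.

0

psi separates as a function of x plus a function of y, so ∇psi=0 decouples.
∂psi/∂x = -4(x - 3) = 0 at x ∈ {3}; ∂psi/∂y = -24(y + 1)(y + 3)(y + 4) = 0 at y ∈ {-4, -3, -1}.
The Hessian is diagonal: diag(psi_xx, psi_yy). Second derivatives: psi_xx(3)=-4; psi_yy(-4)=-72, psi_yy(-3)=48, psi_yy(-1)=-144.
Local minima occur where both diagonal entries positive: none. Count: 0.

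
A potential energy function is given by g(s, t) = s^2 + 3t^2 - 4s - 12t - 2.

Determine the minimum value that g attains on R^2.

g(s,t) separates as P(s) + Q(t) − 2, so its minimum is min P + min Q − 2.
P'(s) = 2s - 4 vanishes at s ∈ {2}; Q'(t) = 6(t - 2) vanishes at t ∈ {2}.
Local minima of P (where P''>0): P(2)=-4. Local minima of Q: Q(2)=-12.
So the global minimum of g is P(2) + Q(2) − 2 = -4 − 12 − 2 = -18, attained at (2, 2).

-18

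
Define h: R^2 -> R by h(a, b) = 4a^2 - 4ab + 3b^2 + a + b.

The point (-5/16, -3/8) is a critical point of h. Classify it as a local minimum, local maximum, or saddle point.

local minimum

The Hessian of h is constant: H = [[8, -4], [-4, 6]].
det(H) = 8·6 − (-4)² = 32.
det(H) > 0 and tr(H) = 14 > 0, so H is positive definite and the point is a local minimum.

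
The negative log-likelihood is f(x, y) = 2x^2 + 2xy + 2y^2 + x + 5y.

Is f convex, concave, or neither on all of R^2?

convex

f is quadratic, so its Hessian is the constant matrix H = [[4, 2], [2, 4]].
det(H) = 12, tr(H) = 8.
det(H) > 0 and tr(H) > 0, so H is positive definite everywhere: convex.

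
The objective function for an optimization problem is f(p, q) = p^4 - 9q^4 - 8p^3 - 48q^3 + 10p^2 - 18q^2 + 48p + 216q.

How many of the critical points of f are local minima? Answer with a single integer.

f separates as a function of p plus a function of q, so ∇f=0 decouples.
∂f/∂p = 4(p - 4)(p - 3)(p + 1) = 0 at p ∈ {-1, 3, 4}; ∂f/∂q = -36(q - 1)(q + 2)(q + 3) = 0 at q ∈ {-3, -2, 1}.
The Hessian is diagonal: diag(f_pp, f_qq). Second derivatives: f_pp(-1)=80, f_pp(3)=-16, f_pp(4)=20; f_qq(-3)=-144, f_qq(-2)=108, f_qq(1)=-432.
Local minima occur where both diagonal entries positive: (-1, -2), (4, -2). Count: 2.

2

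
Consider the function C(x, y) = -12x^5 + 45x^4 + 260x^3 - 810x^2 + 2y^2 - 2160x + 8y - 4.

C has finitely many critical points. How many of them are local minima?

C separates as a function of x plus a function of y, so ∇C=0 decouples.
∂C/∂x = -60(x - 4)(x - 3)(x + 1)(x + 3) = 0 at x ∈ {-3, -1, 3, 4}; ∂C/∂y = 4(y + 2) = 0 at y ∈ {-2}.
The Hessian is diagonal: diag(C_xx, C_yy). Second derivatives: C_xx(-3)=5040, C_xx(-1)=-2400, C_xx(3)=1440, C_xx(4)=-2100; C_yy(-2)=4.
Local minima occur where both diagonal entries positive: (-3, -2), (3, -2). Count: 2.

2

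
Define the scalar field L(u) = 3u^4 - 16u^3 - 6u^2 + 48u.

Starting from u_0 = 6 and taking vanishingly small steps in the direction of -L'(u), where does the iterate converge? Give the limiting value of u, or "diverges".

4

L'(u) = 12(u - 4)(u - 1)(u + 1), so L'(6) = 840.
Gradient descent moves in the -L' direction, i.e. u is decreasing.
The nearest critical point in that direction is u = 4, where L'' = 180 > 0 (a local minimum). The iterate converges there.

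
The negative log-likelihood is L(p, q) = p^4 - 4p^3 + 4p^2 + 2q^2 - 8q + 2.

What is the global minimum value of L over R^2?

-6

L(p,q) separates as A(p) + B(q) + 2, so its minimum is min A + min B + 2.
A'(p) = 4p(p - 2)(p - 1) vanishes at p ∈ {0, 1, 2}; B'(q) = 4q - 8 vanishes at q ∈ {2}.
Local minima of A (where A''>0): A(0)=0, A(2)=0. Local minima of B: B(2)=-8.
So the global minimum of L is A(0) + B(2) + 2 = 0 − 8 + 2 = -6, attained at (0, 2).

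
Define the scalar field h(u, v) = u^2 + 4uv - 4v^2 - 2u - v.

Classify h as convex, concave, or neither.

h is quadratic, so its Hessian is the constant matrix H = [[2, 4], [4, -8]].
det(H) = -32, tr(H) = -6.
det(H) < 0, so H is indefinite: neither convex nor concave.

neither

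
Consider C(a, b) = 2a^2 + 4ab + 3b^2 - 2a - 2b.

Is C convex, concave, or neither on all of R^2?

convex

C is quadratic, so its Hessian is the constant matrix H = [[4, 4], [4, 6]].
det(H) = 8, tr(H) = 10.
det(H) > 0 and tr(H) > 0, so H is positive definite everywhere: convex.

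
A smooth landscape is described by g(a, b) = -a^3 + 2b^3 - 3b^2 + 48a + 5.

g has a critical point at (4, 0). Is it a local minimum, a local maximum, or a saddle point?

The mixed partial ∂²g/∂a∂b is 0, so the Hessian at any point is diag(g_aa, g_bb) = diag(-6a, 6(2b - 1)).
At (4, 0): H = diag(-24, -6).
Both eigenvalues are negative, so H is negative definite: a local maximum.

local maximum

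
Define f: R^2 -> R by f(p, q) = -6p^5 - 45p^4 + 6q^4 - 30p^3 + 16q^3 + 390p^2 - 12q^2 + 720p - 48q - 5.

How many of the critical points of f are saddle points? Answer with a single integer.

6

f separates as a function of p plus a function of q, so ∇f=0 decouples.
∂f/∂p = -30(p - 2)(p + 1)(p + 3)(p + 4) = 0 at p ∈ {-4, -3, -1, 2}; ∂f/∂q = 24(q - 1)(q + 1)(q + 2) = 0 at q ∈ {-2, -1, 1}.
The Hessian is diagonal: diag(f_pp, f_qq). Second derivatives: f_pp(-4)=540, f_pp(-3)=-300, f_pp(-1)=540, f_pp(2)=-2700; f_qq(-2)=72, f_qq(-1)=-48, f_qq(1)=144.
Saddle points occur where the two diagonal entries have opposite signs: (-4, -1), (-3, -2), (-3, 1), (-1, -1), (2, -2), (2, 1). Count: 6.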